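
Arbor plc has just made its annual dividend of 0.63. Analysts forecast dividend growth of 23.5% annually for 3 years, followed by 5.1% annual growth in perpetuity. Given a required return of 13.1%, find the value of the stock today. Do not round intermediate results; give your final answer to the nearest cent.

D_1 = 0.77805
D_2 = 0.96089
D_3 = 1.18670
Terminal value at year 3: TV = D_3×(1+g_2)/(r−g_2) = 1.24722/0.08 = 15.59029
P_0 = D_1/(1+r)^1 + D_2/(1+r)^2 + D_3/(1+r)^3 + TV/(1+r)^3
    = 0.68793 + 0.75119 + 0.82026 + 10.77622 = 13.03560

13.04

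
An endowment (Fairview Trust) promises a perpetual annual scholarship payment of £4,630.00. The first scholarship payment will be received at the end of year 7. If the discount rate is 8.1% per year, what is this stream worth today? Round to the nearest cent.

£35821.34

Value at end of year 6: C / r = £4,630.00 / 0.081 = £57,160.4938
Discount to today: PV = £57,160.4938 / (1 + 0.081)^6 = £57,160.4938 / 1.595711 = £35,821.34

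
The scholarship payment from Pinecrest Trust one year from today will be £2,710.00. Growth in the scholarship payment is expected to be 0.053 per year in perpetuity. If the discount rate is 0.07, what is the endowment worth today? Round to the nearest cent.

Growing perpetuity: P = D₁ / (r − g) = £2,710.0000 / (0.07 − 0.053) = £159,411.76

£159411.76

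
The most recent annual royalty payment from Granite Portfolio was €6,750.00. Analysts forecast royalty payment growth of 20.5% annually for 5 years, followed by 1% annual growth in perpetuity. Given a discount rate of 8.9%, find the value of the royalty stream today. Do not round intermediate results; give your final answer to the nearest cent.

D_1 = 8133.75000
D_2 = 9801.16875
D_3 = 11810.40834
D_4 = 14231.54205
D_5 = 17149.00818
Terminal value at year 5: TV = D_5×(1+g_2)/(r−g_2) = 17320.49826/0.079 = 219246.81338
P_0 = D_1/(1+r)^1 + D_2/(1+r)^2 + D_3/(1+r)^3 + D_4/(1+r)^4 + D_5/(1+r)^5 + TV/(1+r)^5
    = 7469.00826 + 8264.60510 + 9144.94872 + 10119.06630 + 11196.94664 + 143150.83681 = 189345.41184

€189345.41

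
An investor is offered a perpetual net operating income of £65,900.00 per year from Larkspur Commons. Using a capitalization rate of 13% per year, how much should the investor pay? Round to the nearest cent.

Level perpetuity: PV = C / r = £65,900.00 / 0.13 = £506,923.08

£506923.08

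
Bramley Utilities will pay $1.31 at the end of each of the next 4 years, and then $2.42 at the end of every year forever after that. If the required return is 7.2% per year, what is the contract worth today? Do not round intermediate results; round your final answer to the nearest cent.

PV of 4-year annuity: $1.31 × [1 − (1+0.072)^−4] / 0.072 = 4.41729
Perpetuity value at year 4: $2.42 / 0.072 = 33.61111
PV of perpetuity: 33.61111 / (1+0.072)^4 = 25.45093
Total PV = 4.41729 + 25.45093 = 29.86822

$29.87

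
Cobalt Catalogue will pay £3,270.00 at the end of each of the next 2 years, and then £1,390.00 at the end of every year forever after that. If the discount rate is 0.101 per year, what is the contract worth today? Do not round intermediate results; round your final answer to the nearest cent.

£17020.81

PV of 2-year annuity: £3,270.00 × [1 − (1+0.101)^−2] / 0.101 = 5667.59968
Perpetuity value at year 2: £1,390.00 / 0.101 = 13762.37624
PV of perpetuity: 13762.37624 / (1+0.101)^2 = 11353.21307
Total PV = 5667.59968 + 11353.21307 = 17020.81275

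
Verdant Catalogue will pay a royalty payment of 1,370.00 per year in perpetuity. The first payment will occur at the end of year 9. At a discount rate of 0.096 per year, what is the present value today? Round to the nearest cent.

6854.33

Value at end of year 8: C / r = 1,370.00 / 0.096 = 14,270.8333
Discount to today: PV = 14,270.8333 / (1 + 0.096)^8 = 14,270.8333 / 2.082018 = 6,854.33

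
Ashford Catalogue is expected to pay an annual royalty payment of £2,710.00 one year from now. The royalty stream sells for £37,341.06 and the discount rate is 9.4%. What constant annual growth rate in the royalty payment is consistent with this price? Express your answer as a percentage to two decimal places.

P = D₁/(r−g) ⇒ g = r − D₁/P = 0.094 − £2,710.00/£37,341.06 = 0.021426

2.14%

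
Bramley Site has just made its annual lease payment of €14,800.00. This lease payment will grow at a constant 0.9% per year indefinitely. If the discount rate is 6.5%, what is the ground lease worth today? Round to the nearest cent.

D₁ = D₀ × (1 + g) = €14,800.00 × 1.009 = €14,933.2000
Growing perpetuity: P = D₁ / (r − g) = €14,933.2000 / (0.065 − 0.009) = €266,664.29

€266664.29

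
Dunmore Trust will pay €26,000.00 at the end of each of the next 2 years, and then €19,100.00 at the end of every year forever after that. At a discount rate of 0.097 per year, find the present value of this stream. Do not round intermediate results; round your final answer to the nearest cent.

PV of 2-year annuity: €26,000.00 × [1 − (1+0.097)^−2] / 0.097 = 45306.29237
Perpetuity value at year 2: €19,100.00 / 0.097 = 196907.21649
PV of perpetuity: 196907.21649 / (1+0.097)^2 = 163624.51710
Total PV = 45306.29237 + 163624.51710 = 208930.80947

€208930.81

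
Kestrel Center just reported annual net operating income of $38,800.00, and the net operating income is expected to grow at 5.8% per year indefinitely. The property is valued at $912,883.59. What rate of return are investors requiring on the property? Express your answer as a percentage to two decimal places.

D₁ = $38,800.00 × 1.058 = $41,050.4000
P = D₁/(r − g) ⇒ r = D₁/P + g = $41,050.4000/$912,883.59 + 0.058 = 0.044968 + 0.058 = 0.102968

10.30%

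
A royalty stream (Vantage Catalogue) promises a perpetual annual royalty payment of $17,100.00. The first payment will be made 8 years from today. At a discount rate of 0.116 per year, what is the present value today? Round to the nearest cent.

Value at end of year 7: C / r = $17,100.00 / 0.116 = $147,413.7931
Discount to today: PV = $147,413.7931 / (1 + 0.116)^7 = $147,413.7931 / 2.156003 = $68,373.65

$68373.65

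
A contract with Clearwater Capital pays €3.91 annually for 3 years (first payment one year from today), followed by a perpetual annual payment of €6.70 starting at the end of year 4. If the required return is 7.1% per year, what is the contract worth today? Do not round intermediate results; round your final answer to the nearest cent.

PV of 3-year annuity: €3.91 × [1 − (1+0.071)^−3] / 0.071 = 10.24236
Perpetuity value at year 3: €6.70 / 0.071 = 94.36620
PV of perpetuity: 94.36620 / (1+0.071)^3 = 76.81535
Total PV = 10.24236 + 76.81535 = 87.05771

€87.06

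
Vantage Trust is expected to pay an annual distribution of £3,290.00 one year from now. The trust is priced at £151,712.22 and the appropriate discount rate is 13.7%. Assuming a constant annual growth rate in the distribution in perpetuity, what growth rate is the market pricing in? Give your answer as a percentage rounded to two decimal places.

P = D₁/(r−g) ⇒ g = r − D₁/P = 0.137 − £3,290.00/£151,712.22 = 0.115314

11.53%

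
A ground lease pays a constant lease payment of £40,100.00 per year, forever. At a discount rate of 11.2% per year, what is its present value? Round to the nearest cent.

Level perpetuity: PV = C / r = £40,100.00 / 0.112 = £358,035.71

£358035.71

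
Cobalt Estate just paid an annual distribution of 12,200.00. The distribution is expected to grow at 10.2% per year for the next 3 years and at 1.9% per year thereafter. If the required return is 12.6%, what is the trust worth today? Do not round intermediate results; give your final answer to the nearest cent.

143974.87

D_1 = 13444.40000
D_2 = 14815.72880
D_3 = 16326.93314
Terminal value at year 3: TV = D_3×(1+g_2)/(r−g_2) = 16637.14487/0.107 = 155487.33521
P_0 = D_1/(1+r)^1 + D_2/(1+r)^2 + D_3/(1+r)^3 + TV/(1+r)^3
    = 11939.96448 + 11685.47145 + 11436.40279 + 108913.03215 = 143974.87086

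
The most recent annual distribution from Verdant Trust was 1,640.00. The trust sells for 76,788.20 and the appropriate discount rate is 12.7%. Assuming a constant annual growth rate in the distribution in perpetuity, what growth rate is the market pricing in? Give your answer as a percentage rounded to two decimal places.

10.34%

P = D₀(1+g)/(r−g) ⇒ P(r−g) = D₀(1+g) ⇒ g(P+D₀) = P·r − D₀
g = (P·r − D₀)/(P + D₀) = (76,788.20×0.127 − 1,640.00) / (76,788.20 + 1,640.00) = 0.103433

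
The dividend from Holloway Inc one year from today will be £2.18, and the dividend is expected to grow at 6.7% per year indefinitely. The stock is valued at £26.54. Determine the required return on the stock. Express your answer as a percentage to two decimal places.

14.91%

P = D₁/(r − g) ⇒ r = D₁/P + g = £2.1800/£26.54 + 0.067 = 0.082140 + 0.067 = 0.149140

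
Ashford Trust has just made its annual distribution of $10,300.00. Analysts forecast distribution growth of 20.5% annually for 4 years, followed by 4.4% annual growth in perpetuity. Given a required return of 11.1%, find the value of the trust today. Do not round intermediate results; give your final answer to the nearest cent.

D_1 = 12411.50000
D_2 = 14955.85750
D_3 = 18021.80829
D_4 = 21716.27899
Terminal value at year 4: TV = D_4×(1+g_2)/(r−g_2) = 22671.79526/0.067 = 338385.00391
P_0 = D_1/(1+r)^1 + D_2/(1+r)^2 + D_3/(1+r)^3 + D_4/(1+r)^4 + TV/(1+r)^4
    = 11171.46715 + 12116.66779 + 13141.84040 + 14253.75129 + 222103.22903 = 272786.95565

$272786.96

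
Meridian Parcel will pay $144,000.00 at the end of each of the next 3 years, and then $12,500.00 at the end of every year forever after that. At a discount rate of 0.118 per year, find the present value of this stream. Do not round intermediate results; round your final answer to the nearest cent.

$422861.67

PV of 3-year annuity: $144,000.00 × [1 − (1+0.118)^−3] / 0.118 = 347055.84590
Perpetuity value at year 3: $12,500.00 / 0.118 = 105932.20339
PV of perpetuity: 105932.20339 / (1+0.118)^3 = 75805.82788
Total PV = 347055.84590 + 75805.82788 = 422861.67377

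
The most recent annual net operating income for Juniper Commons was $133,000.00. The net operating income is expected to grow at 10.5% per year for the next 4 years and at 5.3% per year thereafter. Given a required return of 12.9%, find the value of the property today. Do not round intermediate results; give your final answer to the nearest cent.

D_1 = 146965.00000
D_2 = 162396.32500
D_3 = 179447.93913
D_4 = 198289.97273
Terminal value at year 4: TV = D_4×(1+g_2)/(r−g_2) = 208799.34129/0.076 = 2747359.75379
P_0 = D_1/(1+r)^1 + D_2/(1+r)^2 + D_3/(1+r)^3 + D_4/(1+r)^4 + TV/(1+r)^4
    = 130172.71922 + 127405.54007 + 124697.18492 + 122046.40331 + 1690985.03536 = 2195306.88288

$2195306.88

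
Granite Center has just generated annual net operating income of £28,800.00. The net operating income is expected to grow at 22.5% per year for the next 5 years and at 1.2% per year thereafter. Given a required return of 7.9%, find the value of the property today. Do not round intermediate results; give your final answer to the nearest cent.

D_1 = 35280.00000
D_2 = 43218.00000
D_3 = 52942.05000
D_4 = 64854.01125
D_5 = 79446.16378
Terminal value at year 5: TV = D_5×(1+g_2)/(r−g_2) = 80399.51775/0.067 = 1199992.80219
P_0 = D_1/(1+r)^1 + D_2/(1+r)^2 + D_3/(1+r)^3 + D_4/(1+r)^4 + D_5/(1+r)^5 + TV/(1+r)^5
    = 32696.94161 + 37121.18024 + 42144.06468 + 47846.59799 + 54320.74378 + 820486.45831 = 1034615.98661

£1034615.99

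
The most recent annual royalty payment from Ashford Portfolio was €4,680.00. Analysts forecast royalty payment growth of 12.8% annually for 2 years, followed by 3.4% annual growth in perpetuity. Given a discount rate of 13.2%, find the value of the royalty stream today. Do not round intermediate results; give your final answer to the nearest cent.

€58340.87

D_1 = 5279.04000
D_2 = 5954.75712
Terminal value at year 2: TV = D_2×(1+g_2)/(r−g_2) = 6157.21886/0.098 = 62828.76390
P_0 = D_1/(1+r)^1 + D_2/(1+r)^2 + TV/(1+r)^2
    = 4663.46290 + 4646.98423 + 49030.42545 = 58340.87258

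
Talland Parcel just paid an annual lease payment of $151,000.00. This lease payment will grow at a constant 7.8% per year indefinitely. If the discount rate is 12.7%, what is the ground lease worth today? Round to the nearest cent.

$3322000.00

D₁ = D₀ × (1 + g) = $151,000.00 × 1.078 = $162,778.0000
Growing perpetuity: P = D₁ / (r − g) = $162,778.0000 / (0.127 − 0.078) = $3,322,000.00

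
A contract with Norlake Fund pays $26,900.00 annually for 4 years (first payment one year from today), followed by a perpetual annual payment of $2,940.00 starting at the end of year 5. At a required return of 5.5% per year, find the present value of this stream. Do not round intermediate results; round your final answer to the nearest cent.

$137437.94

PV of 4-year annuity: $26,900.00 × [1 − (1+0.055)^−4] / 0.055 = 94288.53828
Perpetuity value at year 4: $2,940.00 / 0.055 = 53454.54545
PV of perpetuity: 53454.54545 / (1+0.055)^4 = 43149.40410
Total PV = 94288.53828 + 43149.40410 = 137437.94237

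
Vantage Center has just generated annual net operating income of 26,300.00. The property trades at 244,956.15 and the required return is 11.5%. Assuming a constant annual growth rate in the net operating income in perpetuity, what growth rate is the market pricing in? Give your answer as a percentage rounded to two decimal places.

0.69%

P = D₀(1+g)/(r−g) ⇒ P(r−g) = D₀(1+g) ⇒ g(P+D₀) = P·r − D₀
g = (P·r − D₀)/(P + D₀) = (244,956.15×0.115 − 26,300.00) / (244,956.15 + 26,300.00) = 0.006894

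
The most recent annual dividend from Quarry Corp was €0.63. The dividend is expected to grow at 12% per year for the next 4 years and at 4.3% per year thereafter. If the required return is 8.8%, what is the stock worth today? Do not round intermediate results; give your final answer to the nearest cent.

€19.11

D_1 = 0.70560
D_2 = 0.79027
D_3 = 0.88510
D_4 = 0.99132
Terminal value at year 4: TV = D_4×(1+g_2)/(r−g_2) = 1.03394/0.045 = 22.97653
P_0 = D_1/(1+r)^1 + D_2/(1+r)^2 + D_3/(1+r)^3 + D_4/(1+r)^4 + TV/(1+r)^4
    = 0.64853 + 0.66760 + 0.68724 + 0.70745 + 16.39717 = 19.10799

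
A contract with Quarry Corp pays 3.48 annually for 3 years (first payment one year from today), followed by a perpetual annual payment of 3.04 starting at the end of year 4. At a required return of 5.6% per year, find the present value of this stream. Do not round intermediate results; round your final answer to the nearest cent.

55.47

PV of 3-year annuity: 3.48 × [1 − (1+0.056)^−3] / 0.056 = 9.37135
Perpetuity value at year 3: 3.04 / 0.056 = 54.28571
PV of perpetuity: 54.28571 / (1+0.056)^3 = 46.09924
Total PV = 9.37135 + 46.09924 = 55.47060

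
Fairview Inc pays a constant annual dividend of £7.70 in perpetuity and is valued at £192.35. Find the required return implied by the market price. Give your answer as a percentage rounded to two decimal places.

4.00%

P = C/r ⇒ r = C/P = £7.70/£192.35 = 0.040031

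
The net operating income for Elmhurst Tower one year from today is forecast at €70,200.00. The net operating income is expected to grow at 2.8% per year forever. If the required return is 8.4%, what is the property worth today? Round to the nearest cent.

Growing perpetuity: P = D₁ / (r − g) = €70,200.0000 / (0.084 − 0.028) = €1,253,571.43

€1253571.43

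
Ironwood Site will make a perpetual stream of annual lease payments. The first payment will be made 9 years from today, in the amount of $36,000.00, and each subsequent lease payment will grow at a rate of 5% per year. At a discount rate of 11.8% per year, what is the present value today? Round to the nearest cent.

$216899.80

Value at end of year 8: C₁ / (r − g) = $36,000.00 / (0.118 − 0.05) = $529,411.7647
Discount to today: PV = $529,411.7647 / (1 + 0.118)^8 = $529,411.7647 / 2.440813 = $216,899.80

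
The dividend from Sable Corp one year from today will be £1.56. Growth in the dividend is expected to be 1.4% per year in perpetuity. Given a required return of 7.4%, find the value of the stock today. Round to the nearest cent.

£26.00

Growing perpetuity: P = D₁ / (r − g) = £1.5600 / (0.074 − 0.014) = £26.00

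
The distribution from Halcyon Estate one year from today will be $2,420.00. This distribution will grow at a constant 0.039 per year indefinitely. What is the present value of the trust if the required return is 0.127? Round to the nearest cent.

$27500.00

Growing perpetuity: P = D₁ / (r − g) = $2,420.0000 / (0.127 − 0.039) = $27,500.00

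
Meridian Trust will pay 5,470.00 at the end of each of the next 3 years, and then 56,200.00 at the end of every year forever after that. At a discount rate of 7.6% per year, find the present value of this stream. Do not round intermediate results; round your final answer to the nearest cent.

PV of 3-year annuity: 5,470.00 × [1 − (1+0.076)^−3] / 0.076 = 14199.08784
Perpetuity value at year 3: 56,200.00 / 0.076 = 739473.68421
PV of perpetuity: 739473.68421 / (1+0.076)^3 = 593589.08886
Total PV = 14199.08784 + 593589.08886 = 607788.17670

607788.18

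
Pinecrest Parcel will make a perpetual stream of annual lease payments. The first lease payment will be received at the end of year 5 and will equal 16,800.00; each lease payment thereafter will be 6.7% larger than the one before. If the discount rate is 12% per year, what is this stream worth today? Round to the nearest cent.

201447.24

Value at end of year 4: C₁ / (r − g) = 16,800.00 / (0.12 − 0.067) = 316,981.1321
Discount to today: PV = 316,981.1321 / (1 + 0.12)^4 = 316,981.1321 / 1.573519 = 201,447.24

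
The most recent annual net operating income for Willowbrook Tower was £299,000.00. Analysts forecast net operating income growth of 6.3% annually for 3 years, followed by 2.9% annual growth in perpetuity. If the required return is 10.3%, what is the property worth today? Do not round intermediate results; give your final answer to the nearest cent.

D_1 = 317837.00000
D_2 = 337860.73100
D_3 = 359145.95705
Terminal value at year 3: TV = D_3×(1+g_2)/(r−g_2) = 369561.18981/0.074 = 4994070.13253
P_0 = D_1/(1+r)^1 + D_2/(1+r)^2 + D_3/(1+r)^3 + TV/(1+r)^3
    = 288156.84497 + 277706.91405 + 267635.94709 + 3721586.34533 = 4555086.05144

£4555086.05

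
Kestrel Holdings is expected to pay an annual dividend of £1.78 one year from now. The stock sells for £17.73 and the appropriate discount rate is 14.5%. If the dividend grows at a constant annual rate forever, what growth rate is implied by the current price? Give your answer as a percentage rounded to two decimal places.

4.46%

P = D₁/(r−g) ⇒ g = r − D₁/P = 0.145 − £1.78/£17.73 = 0.044605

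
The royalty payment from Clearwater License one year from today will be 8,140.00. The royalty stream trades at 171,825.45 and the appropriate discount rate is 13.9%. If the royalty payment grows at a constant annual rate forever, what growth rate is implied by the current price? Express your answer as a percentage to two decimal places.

9.16%

P = D₁/(r−g) ⇒ g = r − D₁/P = 0.139 − 8,140.00/171,825.45 = 0.091626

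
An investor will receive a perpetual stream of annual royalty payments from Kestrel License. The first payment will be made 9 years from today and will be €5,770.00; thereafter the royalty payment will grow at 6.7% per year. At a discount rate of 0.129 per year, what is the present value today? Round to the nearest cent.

€35255.96

Value at end of year 8: C₁ / (r − g) = €5,770.00 / (0.129 − 0.067) = €93,064.5161
Discount to today: PV = €93,064.5161 / (1 + 0.129)^8 = €93,064.5161 / 2.639682 = €35,255.96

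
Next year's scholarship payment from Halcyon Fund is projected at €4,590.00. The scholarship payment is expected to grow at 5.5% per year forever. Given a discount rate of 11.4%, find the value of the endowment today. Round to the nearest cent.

€77796.61

Growing perpetuity: P = D₁ / (r − g) = €4,590.0000 / (0.114 − 0.055) = €77,796.61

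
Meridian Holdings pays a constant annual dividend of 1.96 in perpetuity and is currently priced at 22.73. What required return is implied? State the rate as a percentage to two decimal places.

8.62%

P = C/r ⇒ r = C/P = 1.96/22.73 = 0.086230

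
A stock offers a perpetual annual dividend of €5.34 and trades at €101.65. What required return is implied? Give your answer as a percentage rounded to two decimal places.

5.25%

P = C/r ⇒ r = C/P = €5.34/€101.65 = 0.052533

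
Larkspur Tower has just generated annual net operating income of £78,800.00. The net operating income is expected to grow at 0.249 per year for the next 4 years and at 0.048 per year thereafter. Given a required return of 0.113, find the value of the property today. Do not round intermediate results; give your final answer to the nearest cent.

£2438841.91

D_1 = 98421.20000
D_2 = 122928.07880
D_3 = 153537.17042
D_4 = 191767.92586
Terminal value at year 4: TV = D_4×(1+g_2)/(r−g_2) = 200972.78630/0.065 = 3091889.01996
P_0 = D_1/(1+r)^1 + D_2/(1+r)^2 + D_3/(1+r)^3 + D_4/(1+r)^4 + TV/(1+r)^4
    = 88428.75112 + 99234.06123 + 111359.69675 + 124966.99123 + 2014852.41244 = 2438841.91277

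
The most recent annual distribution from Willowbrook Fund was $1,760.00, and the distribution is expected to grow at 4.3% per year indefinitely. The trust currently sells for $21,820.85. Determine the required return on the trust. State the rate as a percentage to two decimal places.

D₁ = $1,760.00 × 1.043 = $1,835.6800
P = D₁/(r − g) ⇒ r = D₁/P + g = $1,835.6800/$21,820.85 + 0.043 = 0.084125 + 0.043 = 0.127125

12.71%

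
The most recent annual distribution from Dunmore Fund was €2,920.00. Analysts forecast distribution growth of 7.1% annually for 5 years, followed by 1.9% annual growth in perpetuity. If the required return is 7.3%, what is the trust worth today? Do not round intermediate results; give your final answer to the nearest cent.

D_1 = 3127.32000
D_2 = 3349.35972
D_3 = 3587.16426
D_4 = 3841.85292
D_5 = 4114.62448
Terminal value at year 5: TV = D_5×(1+g_2)/(r−g_2) = 4192.80235/0.054 = 77644.48787
P_0 = D_1/(1+r)^1 + D_2/(1+r)^2 + D_3/(1+r)^3 + D_4/(1+r)^4 + D_5/(1+r)^5 + TV/(1+r)^5
    = 2914.55732 + 2909.12478 + 2903.70236 + 2898.29006 + 2892.88784 + 54589.86496 = 69108.42731

€69108.43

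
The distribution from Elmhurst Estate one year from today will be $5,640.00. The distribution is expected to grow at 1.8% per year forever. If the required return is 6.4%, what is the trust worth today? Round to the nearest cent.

$122608.70

Growing perpetuity: P = D₁ / (r − g) = $5,640.0000 / (0.064 − 0.018) = $122,608.70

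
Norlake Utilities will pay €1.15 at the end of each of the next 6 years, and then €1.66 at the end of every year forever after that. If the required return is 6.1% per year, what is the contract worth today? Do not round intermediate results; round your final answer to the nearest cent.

PV of 6-year annuity: €1.15 × [1 − (1+0.061)^−6] / 0.061 = 5.63720
Perpetuity value at year 6: €1.66 / 0.061 = 27.21311
PV of perpetuity: 27.21311 / (1+0.061)^6 = 19.07594
Total PV = 5.63720 + 19.07594 = 24.71314

€24.71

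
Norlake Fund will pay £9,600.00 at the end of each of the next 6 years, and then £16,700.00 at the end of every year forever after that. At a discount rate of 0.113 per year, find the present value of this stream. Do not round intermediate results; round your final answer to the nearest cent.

PV of 6-year annuity: £9,600.00 × [1 − (1+0.113)^−6] / 0.113 = 40264.57408
Perpetuity value at year 6: £16,700.00 / 0.113 = 147787.61062
PV of perpetuity: 147787.61062 / (1+0.113)^6 = 77744.02863
Total PV = 40264.57408 + 77744.02863 = 118008.60271

£118008.60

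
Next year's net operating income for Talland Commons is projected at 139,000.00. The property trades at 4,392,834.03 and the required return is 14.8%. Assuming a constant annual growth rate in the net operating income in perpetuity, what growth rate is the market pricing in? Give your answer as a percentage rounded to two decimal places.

11.64%

P = D₁/(r−g) ⇒ g = r − D₁/P = 0.148 − 139,000.00/4,392,834.03 = 0.116358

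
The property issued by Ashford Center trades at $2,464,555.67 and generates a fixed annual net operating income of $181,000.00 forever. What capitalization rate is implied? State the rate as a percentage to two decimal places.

P = C/r ⇒ r = C/P = $181,000.00/$2,464,555.67 = 0.073441

7.34%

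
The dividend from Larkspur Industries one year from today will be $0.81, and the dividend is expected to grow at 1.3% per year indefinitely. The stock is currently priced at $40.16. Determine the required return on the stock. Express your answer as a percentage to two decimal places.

3.32%

P = D₁/(r − g) ⇒ r = D₁/P + g = $0.8100/$40.16 + 0.013 = 0.020169 + 0.013 = 0.033169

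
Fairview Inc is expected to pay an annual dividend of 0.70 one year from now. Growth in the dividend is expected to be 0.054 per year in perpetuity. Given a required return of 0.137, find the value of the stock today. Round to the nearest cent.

Growing perpetuity: P = D₁ / (r − g) = 0.7000 / (0.137 − 0.054) = 8.43

8.43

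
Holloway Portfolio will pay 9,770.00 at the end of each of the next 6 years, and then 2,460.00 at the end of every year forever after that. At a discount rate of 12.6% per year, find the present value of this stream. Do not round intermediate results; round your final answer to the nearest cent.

49074.34

PV of 6-year annuity: 9,770.00 × [1 − (1+0.126)^−6] / 0.126 = 39495.02532
Perpetuity value at year 6: 2,460.00 / 0.126 = 19523.80952
PV of perpetuity: 19523.80952 / (1+0.126)^6 = 9579.30980
Total PV = 39495.02532 + 9579.30980 = 49074.33512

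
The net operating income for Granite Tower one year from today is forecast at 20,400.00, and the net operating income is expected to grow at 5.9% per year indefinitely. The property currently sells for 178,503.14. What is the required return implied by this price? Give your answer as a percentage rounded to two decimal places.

17.33%

P = D₁/(r − g) ⇒ r = D₁/P + g = 20,400.0000/178,503.14 + 0.059 = 0.114284 + 0.059 = 0.173284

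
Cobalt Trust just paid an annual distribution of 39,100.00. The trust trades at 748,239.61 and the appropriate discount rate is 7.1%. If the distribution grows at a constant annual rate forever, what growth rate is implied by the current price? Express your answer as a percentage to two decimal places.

P = D₀(1+g)/(r−g) ⇒ P(r−g) = D₀(1+g) ⇒ g(P+D₀) = P·r − D₀
g = (P·r − D₀)/(P + D₀) = (748,239.61×0.071 − 39,100.00) / (748,239.61 + 39,100.00) = 0.017813

1.78%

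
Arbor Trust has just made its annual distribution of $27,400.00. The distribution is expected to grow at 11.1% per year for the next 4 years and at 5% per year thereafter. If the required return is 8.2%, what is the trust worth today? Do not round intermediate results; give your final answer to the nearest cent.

$1116538.07

D_1 = 30441.40000
D_2 = 33820.39540
D_3 = 37574.45929
D_4 = 41745.22427
Terminal value at year 4: TV = D_4×(1+g_2)/(r−g_2) = 43832.48548/0.032 = 1369765.17138
P_0 = D_1/(1+r)^1 + D_2/(1+r)^2 + D_3/(1+r)^3 + D_4/(1+r)^4 + TV/(1+r)^4
    = 28134.38078 + 28888.44459 + 29662.71898 + 30457.74564 + 999394.77892 = 1116538.06890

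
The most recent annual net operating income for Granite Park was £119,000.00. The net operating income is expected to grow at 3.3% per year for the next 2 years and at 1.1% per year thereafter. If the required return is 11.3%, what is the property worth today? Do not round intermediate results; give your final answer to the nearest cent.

D_1 = 122927.00000
D_2 = 126983.59100
Terminal value at year 2: TV = D_2×(1+g_2)/(r−g_2) = 128380.41050/0.102 = 1258631.47550
P_0 = D_1/(1+r)^1 + D_2/(1+r)^2 + TV/(1+r)^2
    = 110446.54088 + 102507.88565 + 1016034.04307 = 1228988.46960

£1228988.47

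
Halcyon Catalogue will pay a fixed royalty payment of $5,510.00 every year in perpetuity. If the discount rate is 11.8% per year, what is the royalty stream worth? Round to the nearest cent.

$46694.92

Level perpetuity: PV = C / r = $5,510.00 / 0.118 = $46,694.92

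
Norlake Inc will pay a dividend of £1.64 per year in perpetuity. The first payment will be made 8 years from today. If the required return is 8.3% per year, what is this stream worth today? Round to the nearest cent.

Value at end of year 7: C / r = £1.64 / 0.083 = £19.7590
Discount to today: PV = £19.7590 / (1 + 0.083)^7 = £19.7590 / 1.747428 = £11.31

£11.31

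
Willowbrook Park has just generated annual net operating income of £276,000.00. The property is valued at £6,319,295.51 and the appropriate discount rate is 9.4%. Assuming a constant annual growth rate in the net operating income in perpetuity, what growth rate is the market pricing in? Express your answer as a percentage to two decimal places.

4.82%

P = D₀(1+g)/(r−g) ⇒ P(r−g) = D₀(1+g) ⇒ g(P+D₀) = P·r − D₀
g = (P·r − D₀)/(P + D₀) = (£6,319,295.51×0.094 − £276,000.00) / (£6,319,295.51 + £276,000.00) = 0.048218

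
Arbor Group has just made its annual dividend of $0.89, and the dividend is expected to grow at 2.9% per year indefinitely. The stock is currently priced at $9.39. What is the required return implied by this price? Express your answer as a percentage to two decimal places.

D₁ = $0.89 × 1.029 = $0.9158
P = D₁/(r − g) ⇒ r = D₁/P + g = $0.9158/$9.39 + 0.029 = 0.097530 + 0.029 = 0.126530

12.65%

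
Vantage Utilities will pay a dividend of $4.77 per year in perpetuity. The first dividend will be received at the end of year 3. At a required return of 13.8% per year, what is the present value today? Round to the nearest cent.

$26.69

Value at end of year 2: C / r = $4.77 / 0.138 = $34.5652
Discount to today: PV = $34.5652 / (1 + 0.138)^2 = $34.5652 / 1.295044 = $26.69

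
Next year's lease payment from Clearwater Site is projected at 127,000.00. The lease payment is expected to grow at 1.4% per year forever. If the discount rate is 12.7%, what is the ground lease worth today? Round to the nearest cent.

Growing perpetuity: P = D₁ / (r − g) = 127,000.0000 / (0.127 − 0.014) = 1,123,893.81

1123893.81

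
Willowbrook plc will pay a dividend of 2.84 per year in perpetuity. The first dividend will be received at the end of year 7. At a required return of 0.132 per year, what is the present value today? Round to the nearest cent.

Value at end of year 6: C / r = 2.84 / 0.132 = 21.5152
Discount to today: PV = 21.5152 / (1 + 0.132)^6 = 21.5152 / 2.104159 = 10.23

10.23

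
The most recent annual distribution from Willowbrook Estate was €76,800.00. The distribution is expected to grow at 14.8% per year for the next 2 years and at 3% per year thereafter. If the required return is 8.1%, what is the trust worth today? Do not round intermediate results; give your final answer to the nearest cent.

€1917460.48

D_1 = 88166.40000
D_2 = 101215.02720
Terminal value at year 2: TV = D_2×(1+g_2)/(r−g_2) = 104251.47802/0.051 = 2044146.62776
P_0 = D_1/(1+r)^1 + D_2/(1+r)^2 + TV/(1+r)^2
    = 81560.03700 + 86615.09943 + 1749285.34134 = 1917460.47777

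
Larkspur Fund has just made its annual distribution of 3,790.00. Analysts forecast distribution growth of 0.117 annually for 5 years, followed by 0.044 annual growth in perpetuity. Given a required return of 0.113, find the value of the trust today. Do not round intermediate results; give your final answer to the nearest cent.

77537.52

D_1 = 4233.43000
D_2 = 4728.74131
D_3 = 5282.00404
D_4 = 5899.99852
D_5 = 6590.29834
Terminal value at year 5: TV = D_5×(1+g_2)/(r−g_2) = 6880.27147/0.069 = 99714.07927
P_0 = D_1/(1+r)^1 + D_2/(1+r)^2 + D_3/(1+r)^3 + D_4/(1+r)^4 + D_5/(1+r)^5 + TV/(1+r)^5
    = 3803.62084 + 3817.29064 + 3831.00957 + 3844.77779 + 3858.59550 + 58382.22762 = 77537.52197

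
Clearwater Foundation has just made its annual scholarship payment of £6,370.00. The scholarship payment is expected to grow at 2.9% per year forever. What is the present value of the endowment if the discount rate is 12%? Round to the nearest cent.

D₁ = D₀ × (1 + g) = £6,370.00 × 1.029 = £6,554.7300
Growing perpetuity: P = D₁ / (r − g) = £6,554.7300 / (0.12 − 0.029) = £72,030.00

£72030.00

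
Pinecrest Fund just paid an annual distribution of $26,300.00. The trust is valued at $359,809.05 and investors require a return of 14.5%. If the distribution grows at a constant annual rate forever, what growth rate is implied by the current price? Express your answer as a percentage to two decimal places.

P = D₀(1+g)/(r−g) ⇒ P(r−g) = D₀(1+g) ⇒ g(P+D₀) = P·r − D₀
g = (P·r − D₀)/(P + D₀) = ($359,809.05×0.145 − $26,300.00) / ($359,809.05 + $26,300.00) = 0.067008

6.70%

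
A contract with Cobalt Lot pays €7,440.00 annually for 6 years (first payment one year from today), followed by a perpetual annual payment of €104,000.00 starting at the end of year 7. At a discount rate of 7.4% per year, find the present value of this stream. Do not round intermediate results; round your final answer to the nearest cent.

€950777.24

PV of 6-year annuity: €7,440.00 × [1 − (1+0.074)^−6] / 0.074 = 35029.34462
Perpetuity value at year 6: €104,000.00 / 0.074 = 1405405.40541
PV of perpetuity: 1405405.40541 / (1+0.074)^6 = 915747.89995
Total PV = 35029.34462 + 915747.89995 = 950777.24457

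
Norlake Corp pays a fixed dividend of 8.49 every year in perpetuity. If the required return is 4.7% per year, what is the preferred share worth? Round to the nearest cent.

180.64

Level perpetuity: PV = C / r = 8.49 / 0.047 = 180.64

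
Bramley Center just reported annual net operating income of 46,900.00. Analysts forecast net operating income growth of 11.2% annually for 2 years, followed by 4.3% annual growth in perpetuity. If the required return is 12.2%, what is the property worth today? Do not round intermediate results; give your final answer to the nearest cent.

D_1 = 52152.80000
D_2 = 57993.91360
Terminal value at year 2: TV = D_2×(1+g_2)/(r−g_2) = 60487.65188/0.079 = 765666.47955
P_0 = D_1/(1+r)^1 + D_2/(1+r)^2 + TV/(1+r)^2
    = 46481.99643 + 46067.71839 + 608210.50991 = 700760.22473

700760.22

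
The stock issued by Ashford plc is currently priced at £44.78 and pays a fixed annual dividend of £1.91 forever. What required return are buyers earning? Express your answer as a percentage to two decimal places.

P = C/r ⇒ r = C/P = £1.91/£44.78 = 0.042653

4.27%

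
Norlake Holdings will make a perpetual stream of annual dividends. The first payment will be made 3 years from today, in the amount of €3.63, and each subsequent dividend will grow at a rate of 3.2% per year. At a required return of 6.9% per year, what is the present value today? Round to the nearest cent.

€85.85

Value at end of year 2: C₁ / (r − g) = €3.63 / (0.069 − 0.032) = €98.1081
Discount to today: PV = €98.1081 / (1 + 0.069)^2 = €98.1081 / 1.142761 = €85.85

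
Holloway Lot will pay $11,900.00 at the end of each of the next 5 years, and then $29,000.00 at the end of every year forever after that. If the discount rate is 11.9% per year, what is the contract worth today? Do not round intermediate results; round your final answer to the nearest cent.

$181902.79

PV of 5-year annuity: $11,900.00 × [1 − (1+0.119)^−5] / 0.119 = 43003.31893
Perpetuity value at year 5: $29,000.00 / 0.119 = 243697.47899
PV of perpetuity: 243697.47899 / (1+0.119)^5 = 138899.47488
Total PV = 43003.31893 + 138899.47488 = 181902.79381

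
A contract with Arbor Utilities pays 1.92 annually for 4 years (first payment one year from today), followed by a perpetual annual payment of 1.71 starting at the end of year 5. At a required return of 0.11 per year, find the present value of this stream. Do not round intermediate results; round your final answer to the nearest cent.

16.20

PV of 4-year annuity: 1.92 × [1 − (1+0.11)^−4] / 0.11 = 5.95670
Perpetuity value at year 4: 1.71 / 0.11 = 15.54545
PV of perpetuity: 15.54545 / (1+0.11)^4 = 10.24027
Total PV = 5.95670 + 10.24027 = 16.19697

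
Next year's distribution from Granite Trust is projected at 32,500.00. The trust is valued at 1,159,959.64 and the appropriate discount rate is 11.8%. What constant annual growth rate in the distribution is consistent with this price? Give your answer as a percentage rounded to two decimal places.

9.00%

P = D₁/(r−g) ⇒ g = r − D₁/P = 0.118 − 32,500.00/1,159,959.64 = 0.089982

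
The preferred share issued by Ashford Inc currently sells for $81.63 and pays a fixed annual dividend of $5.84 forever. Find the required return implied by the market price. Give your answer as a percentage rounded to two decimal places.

7.15%

P = C/r ⇒ r = C/P = $5.84/$81.63 = 0.071542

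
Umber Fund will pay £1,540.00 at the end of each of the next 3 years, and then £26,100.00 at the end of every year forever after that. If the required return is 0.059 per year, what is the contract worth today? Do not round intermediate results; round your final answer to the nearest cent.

PV of 3-year annuity: £1,540.00 × [1 − (1+0.059)^−3] / 0.059 = 4124.06637
Perpetuity value at year 3: £26,100.00 / 0.059 = 442372.88136
PV of perpetuity: 442372.88136 / (1+0.059)^3 = 372477.99027
Total PV = 4124.06637 + 372477.99027 = 376602.05664

£376602.06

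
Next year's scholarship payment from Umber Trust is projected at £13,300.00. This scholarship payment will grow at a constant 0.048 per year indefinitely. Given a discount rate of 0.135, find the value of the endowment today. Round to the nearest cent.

Growing perpetuity: P = D₁ / (r − g) = £13,300.0000 / (0.135 − 0.048) = £152,873.56

£152873.56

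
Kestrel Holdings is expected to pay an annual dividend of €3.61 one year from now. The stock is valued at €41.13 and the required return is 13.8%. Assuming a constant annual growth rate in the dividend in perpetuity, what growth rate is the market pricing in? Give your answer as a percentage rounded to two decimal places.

5.02%

P = D₁/(r−g) ⇒ g = r − D₁/P = 0.138 − €3.61/€41.13 = 0.050230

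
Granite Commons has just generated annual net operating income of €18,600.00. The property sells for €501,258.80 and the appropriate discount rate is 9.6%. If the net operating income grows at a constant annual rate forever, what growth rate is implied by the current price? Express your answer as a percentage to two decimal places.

P = D₀(1+g)/(r−g) ⇒ P(r−g) = D₀(1+g) ⇒ g(P+D₀) = P·r − D₀
g = (P·r − D₀)/(P + D₀) = (€501,258.80×0.096 − €18,600.00) / (€501,258.80 + €18,600.00) = 0.056786

5.68%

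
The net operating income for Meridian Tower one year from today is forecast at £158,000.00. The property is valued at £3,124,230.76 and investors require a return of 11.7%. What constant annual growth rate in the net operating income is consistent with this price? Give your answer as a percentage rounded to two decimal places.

6.64%

P = D₁/(r−g) ⇒ g = r − D₁/P = 0.117 − £158,000.00/£3,124,230.76 = 0.066428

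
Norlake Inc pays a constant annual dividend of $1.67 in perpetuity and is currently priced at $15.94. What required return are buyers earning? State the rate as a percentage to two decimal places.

10.48%

P = C/r ⇒ r = C/P = $1.67/$15.94 = 0.104768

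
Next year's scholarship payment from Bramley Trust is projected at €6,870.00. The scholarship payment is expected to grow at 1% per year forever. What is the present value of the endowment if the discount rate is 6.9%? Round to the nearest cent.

Growing perpetuity: P = D₁ / (r − g) = €6,870.0000 / (0.069 − 0.01) = €116,440.68

€116440.68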